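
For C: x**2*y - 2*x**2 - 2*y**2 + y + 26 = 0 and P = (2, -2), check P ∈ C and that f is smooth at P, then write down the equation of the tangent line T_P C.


Tangent line at P: -16*x + 13*y + 58 = 0.

Step 1: f(2, -2) = 0, so P lies on C.
Step 2: partial derivatives
  f_x(x, y) = 2*x*y - 4*x, f_y(x, y) = x**2 - 4*y + 1.
  f_x(P) = -16, f_y(P) = 13 (gradient nonzero, so P is smooth).
Step 3: tangent line at P: -16·(x − 2) + 13·(y − -2) = 0.
Expanding: -16*x + 13*y + 58 = 0.


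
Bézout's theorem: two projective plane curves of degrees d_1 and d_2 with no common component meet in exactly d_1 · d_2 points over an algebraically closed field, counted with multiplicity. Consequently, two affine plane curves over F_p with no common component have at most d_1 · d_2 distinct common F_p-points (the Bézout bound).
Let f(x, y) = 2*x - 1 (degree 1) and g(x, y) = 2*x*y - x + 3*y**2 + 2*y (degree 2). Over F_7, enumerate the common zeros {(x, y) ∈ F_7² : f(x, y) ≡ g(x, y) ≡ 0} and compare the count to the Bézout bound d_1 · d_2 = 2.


Common zeros: {(4, 2), (4, 4)}; count = 2; Bézout bound = 2.

deg(f) = 1, deg(g) = 2, so Bézout bound = 2.
Scan x ∈ F_7. For each x, list the y ∈ F_7 with f(x, y) ≡ 0 and those with g(x, y) ≡ 0 (mod 7); the common zeros in that column are the intersection.
  x = 0: f ≡ 0 at y ∈ ∅; g ≡ 0 at y ∈ {0, 4}; common: ∅.
  x = 1: f ≡ 0 at y ∈ ∅; g ≡ 0 at y ∈ {4}; common: ∅.
  x = 2: f ≡ 0 at y ∈ ∅; g ≡ 0 at y ∈ {1, 4}; common: ∅.
  x = 3: f ≡ 0 at y ∈ ∅; g ≡ 0 at y ∈ {4, 5}; common: ∅.
  x = 4: f ≡ 0 at y ∈ {0, 1, 2, 3, 4, 5, 6}; g ≡ 0 at y ∈ {2, 4}; common: {2, 4}.
  x = 5: f ≡ 0 at y ∈ ∅; g ≡ 0 at y ∈ {4, 6}; common: ∅.
  x = 6: f ≡ 0 at y ∈ ∅; g ≡ 0 at y ∈ {3, 4}; common: ∅.
Collecting: common zeros = {(4, 2), (4, 4)}, so the count is 2.
Comparison with the Bézout bound: 2 ≤ 2 = deg(f)·deg(g), as expected for curves with no common component (the bound is attained).


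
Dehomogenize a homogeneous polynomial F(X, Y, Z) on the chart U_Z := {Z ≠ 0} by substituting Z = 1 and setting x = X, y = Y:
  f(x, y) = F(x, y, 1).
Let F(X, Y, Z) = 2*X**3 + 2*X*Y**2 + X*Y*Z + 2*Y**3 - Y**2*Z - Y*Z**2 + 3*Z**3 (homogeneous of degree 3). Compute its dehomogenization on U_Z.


f(x, y) = 2*x**3 + 2*x*y**2 + x*y + 2*y**3 - y**2 - y + 3

On U_Z we set Z = 1. Each monomial c·X^i·Y^j·Z^k in F becomes c·x^i·y^j·1^k = c·x^i·y^j.
Substituting Z = 1: F(X, Y, 1) = 2*x**3 + 2*x*y**2 + x*y + 2*y**3 - y**2 - y + 3.
Note: deg(f) ≤ deg(F) = 3; strict inequality happens when F is divisible by Z (lost terms).


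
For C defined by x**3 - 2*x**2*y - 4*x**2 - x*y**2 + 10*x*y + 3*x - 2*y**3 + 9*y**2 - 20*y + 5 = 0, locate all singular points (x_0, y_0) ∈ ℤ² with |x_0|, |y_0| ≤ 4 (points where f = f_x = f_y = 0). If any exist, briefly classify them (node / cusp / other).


Singular points: {(2, 1)}; classification: cusp.

Compute partial derivatives:
  f_x = 3*x**2 - 4*x*y - 8*x - y**2 + 10*y + 3.
  f_y = -2*x**2 - 2*x*y + 10*x - 6*y**2 + 18*y - 20.
Scan x_0 ∈ {−4, ..., 4}. For each x_0, f_y(x_0, y) is a polynomial in y; find its integer roots y ∈ {−4, ..., 4}, then test f_x and f at those candidates.
  x = -4: f_y(-4, y) = -6*y**2 + 26*y - 92; no integer root y with |y| ≤ 4.
  x = -3: f_y(-3, y) = -6*y**2 + 24*y - 68; no integer root y with |y| ≤ 4.
  x = -2: f_y(-2, y) = -6*y**2 + 22*y - 48; no integer root y with |y| ≤ 4.
  x = -1: f_y(-1, y) = -6*y**2 + 20*y - 32; no integer root y with |y| ≤ 4.
  x = 0: f_y(0, y) = -6*y**2 + 18*y - 20; no integer root y with |y| ≤ 4.
  x = 1: f_y(1, y) = -6*y**2 + 16*y - 12; no integer root y with |y| ≤ 4.
  x = 2: f_y(2, y) = -6*y**2 + 14*y - 8; vanishes at y ∈ {1}. (2, 1): f_x = 0, f = 0 — SINGULAR.
  x = 3: f_y(3, y) = -6*y**2 + 12*y - 8; no integer root y with |y| ≤ 4.
  x = 4: f_y(4, y) = -6*y**2 + 10*y - 12; no integer root y with |y| ≤ 4.
Only singular point on the grid: (2, 1).
Classify: substitute x = 2 + u, y = 1 + v and expand: f = u**3 - 2*u**2*v - u*v**2 - 2*v**3 + v**2.
No constant or linear terms (consistent with a singular point). Quadratic part: v**2. Cubic part: u**3 - 2*u**2*v - u*v**2 - 2*v**3.
The quadratic part v**2 is a perfect square, so there is a single (double) tangent line v = 0, i.e. y = 1. Restricting the cubic part to that line (v = 0) leaves u**3 ≠ 0, so f is not divisible by v and the branch is v² ≈ -u**3 to lowest order — this is a cusp.
Classification: cusp.


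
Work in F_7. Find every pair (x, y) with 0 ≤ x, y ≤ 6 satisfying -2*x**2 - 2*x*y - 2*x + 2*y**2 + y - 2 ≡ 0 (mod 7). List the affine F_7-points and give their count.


Affine F_7-points: {(1, 2), (2, 0), (2, 5), (3, 2), (3, 4), (4, 0), (6, 4), (6, 5)}; count = 8.

For each of the 49 pairs (x, y) ∈ F_7², evaluate f(x, y) mod 7. Record the zeros.
  x = 0: [0↦5, 1↦1, 2↦1, 3↦5, 4↦6, 5↦4, 6↦6]  zeros at y ∈ ∅
  x = 1: [0↦1, 1↦2, 2↦0, 3↦2, 4↦1, 5↦4, 6↦4]  zeros at y ∈ {2}
  x = 2: [0↦0, 1↦6, 2↦2, 3↦2, 4↦6, 5↦0, 6↦5]  zeros at y ∈ {0, 5}
  x = 3: [0↦2, 1↦6, 2↦0, 3↦5, 4↦0, 5↦6, 6↦2]  zeros at y ∈ {2, 4}
  x = 4: [0↦0, 1↦2, 2↦1, 3↦4, 4↦4, 5↦1, 6↦2]  zeros at y ∈ {0}
  x = 5: [0↦1, 1↦1, 2↦5, 3↦6, 4↦4, 5↦6, 6↦5]  zeros at y ∈ ∅
  x = 6: [0↦5, 1↦3, 2↦5, 3↦4, 4↦0, 5↦0, 6↦4]  zeros at y ∈ {4, 5}
Collecting zeros: affine points = {(1, 2), (2, 0), (2, 5), (3, 2), (3, 4), (4, 0), (6, 4), (6, 5)}.
Total count |C(F_7)_aff| = 8.


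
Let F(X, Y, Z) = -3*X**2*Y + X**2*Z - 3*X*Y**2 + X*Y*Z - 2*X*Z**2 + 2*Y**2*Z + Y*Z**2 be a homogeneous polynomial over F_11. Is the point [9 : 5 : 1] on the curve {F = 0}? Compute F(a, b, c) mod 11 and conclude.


F(9,5,1) ≡ 0 (mod 11); P is on the curve.

Evaluate F(9, 5, 1) term-by-term (mod 11).
  -3*X**2*Y ↦ -3·81·5·1 = -1215
  X**2*Z ↦ 1·81·1·1 = 81
  -3*X*Y**2 ↦ -3·9·25·1 = -675
  X*Y*Z ↦ 1·9·5·1 = 45
  -2*X*Z**2 ↦ -2·9·1·1 = -18
  2*Y**2*Z ↦ 2·1·25·1 = 50
  Y*Z**2 ↦ 1·1·5·1 = 5
Sum: F(9, 5, 1) = (-1215) + (81) + (-675) + (45) + (-18) + (50) + (5) = -1727.
Reducing mod 11: -1727 ≡ 0 (mod 11).
Since F(a, b, c) ≡ 0 (mod 11), P lies on the curve.


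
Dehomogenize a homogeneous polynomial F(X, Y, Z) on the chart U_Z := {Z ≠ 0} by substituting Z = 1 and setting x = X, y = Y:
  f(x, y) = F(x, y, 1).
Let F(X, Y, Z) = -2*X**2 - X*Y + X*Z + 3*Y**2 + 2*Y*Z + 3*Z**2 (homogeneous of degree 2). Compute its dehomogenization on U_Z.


f(x, y) = -2*x**2 - x*y + x + 3*y**2 + 2*y + 3

On U_Z we set Z = 1. Each monomial c·X^i·Y^j·Z^k in F becomes c·x^i·y^j·1^k = c·x^i·y^j.
Substituting Z = 1: F(X, Y, 1) = -2*x**2 - x*y + x + 3*y**2 + 2*y + 3.
Note: deg(f) ≤ deg(F) = 2; strict inequality happens when F is divisible by Z (lost terms).


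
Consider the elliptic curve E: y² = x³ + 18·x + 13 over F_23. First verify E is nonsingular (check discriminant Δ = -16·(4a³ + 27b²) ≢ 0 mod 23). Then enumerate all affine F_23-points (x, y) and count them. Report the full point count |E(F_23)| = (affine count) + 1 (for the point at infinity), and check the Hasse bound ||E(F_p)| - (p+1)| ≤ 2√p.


Affine points = {(0, 6), (0, 17), (1, 3), (1, 20), (3, 5), (3, 18), (8, 5), (8, 18), (11, 1), (11, 22), (12, 5), (12, 18), (13, 11), (13, 12), (15, 1), (15, 22), (16, 2), (16, 21), (20, 1), (20, 22)}; affine count = 20; |E(F_23)| = 21.

Discriminant check: Δ ∝ 4a³ + 27b² = 4·18³ + 27·13² = 4·5832 + 27·169 ≡ 15 (mod 23). Nonzero ⇒ E is nonsingular.
For each x ∈ F_23, compute rhs = x³ + 18·x + 13 mod 23, then count y ∈ F_23 with y² ≡ rhs.
  x = 0: rhs = 13, matching y values: 6, 17 (2 points).
  x = 1: rhs = 9, matching y values: 3, 20 (2 points).
  x = 2: rhs = 11, matching y values: none (0 points).
  x = 3: rhs = 2, matching y values: 5, 18 (2 points).
  x = 4: rhs = 11, matching y values: none (0 points).
  x = 5: rhs = 21, matching y values: none (0 points).
  x = 6: rhs = 15, matching y values: none (0 points).
  x = 7: rhs = 22, matching y values: none (0 points).
  x = 8: rhs = 2, matching y values: 5, 18 (2 points).
  x = 9: rhs = 7, matching y values: none (0 points).
  x = 10: rhs = 20, matching y values: none (0 points).
  x = 11: rhs = 1, matching y values: 1, 22 (2 points).
  x = 12: rhs = 2, matching y values: 5, 18 (2 points).
  x = 13: rhs = 6, matching y values: 11, 12 (2 points).
  x = 14: rhs = 19, matching y values: none (0 points).
  x = 15: rhs = 1, matching y values: 1, 22 (2 points).
  x = 16: rhs = 4, matching y values: 2, 21 (2 points).
  x = 17: rhs = 11, matching y values: none (0 points).
  x = 18: rhs = 5, matching y values: none (0 points).
  x = 19: rhs = 15, matching y values: none (0 points).
  x = 20: rhs = 1, matching y values: 1, 22 (2 points).
  x = 21: rhs = 15, matching y values: none (0 points).
  x = 22: rhs = 17, matching y values: none (0 points).
Total affine count: 20.
Full point count |E(F_23)| = 20 + 1 = 21.
Hasse bound: |21 − (23+1)| = |-3| = 3 ≤ 2√23 ≈ 9.5917 ✓.


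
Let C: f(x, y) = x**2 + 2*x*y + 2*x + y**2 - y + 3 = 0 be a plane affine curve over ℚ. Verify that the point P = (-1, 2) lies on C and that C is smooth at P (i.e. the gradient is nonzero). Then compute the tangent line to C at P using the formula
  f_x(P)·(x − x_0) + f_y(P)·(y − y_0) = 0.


Tangent line at P: 4*x + y + 2 = 0.

Step 1: f(-1, 2) = 0, so P lies on C.
Step 2: partial derivatives
  f_x(x, y) = 2*x + 2*y + 2, f_y(x, y) = 2*x + 2*y - 1.
  f_x(P) = 4, f_y(P) = 1 (gradient nonzero, so P is smooth).
Step 3: tangent line at P: 4·(x − -1) + 1·(y − 2) = 0.
Expanding: 4*x + y + 2 = 0.


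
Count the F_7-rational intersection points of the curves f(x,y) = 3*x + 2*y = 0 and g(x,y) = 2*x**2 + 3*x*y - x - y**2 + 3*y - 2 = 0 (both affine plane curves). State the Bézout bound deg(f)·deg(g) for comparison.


Common zeros: {(1, 2), (3, 6)}; count = 2; Bézout bound = 2.

deg(f) = 1, deg(g) = 2, so Bézout bound = 2.
Scan x ∈ F_7. For each x, list the y ∈ F_7 with f(x, y) ≡ 0 and those with g(x, y) ≡ 0 (mod 7); the common zeros in that column are the intersection.
  x = 0: f ≡ 0 at y ∈ {0}; g ≡ 0 at y ∈ {1, 2}; common: ∅.
  x = 1: f ≡ 0 at y ∈ {2}; g ≡ 0 at y ∈ {2, 4}; common: {2}.
  x = 2: f ≡ 0 at y ∈ {4}; g ≡ 0 at y ∈ ∅; common: ∅.
  x = 3: f ≡ 0 at y ∈ {6}; g ≡ 0 at y ∈ {6}; common: {6}.
  x = 4: f ≡ 0 at y ∈ {1}; g ≡ 0 at y ∈ {4}; common: ∅.
  x = 5: f ≡ 0 at y ∈ {3}; g ≡ 0 at y ∈ ∅; common: ∅.
  x = 6: f ≡ 0 at y ∈ {5}; g ≡ 0 at y ∈ {1, 6}; common: ∅.
Collecting: common zeros = {(1, 2), (3, 6)}, so the count is 2.
Comparison with the Bézout bound: 2 ≤ 2 = deg(f)·deg(g), as expected for curves with no common component (the bound is attained).


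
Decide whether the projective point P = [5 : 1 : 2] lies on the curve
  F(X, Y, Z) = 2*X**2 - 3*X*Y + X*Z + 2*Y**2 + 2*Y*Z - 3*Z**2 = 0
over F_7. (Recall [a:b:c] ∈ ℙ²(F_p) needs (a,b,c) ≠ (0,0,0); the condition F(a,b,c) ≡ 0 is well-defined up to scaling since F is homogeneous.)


F(5,1,2) ≡ 4 (mod 7); P is NOT on the curve.

Evaluate F(5, 1, 2) term-by-term (mod 7).
  2*X**2 ↦ 2·25·1·1 = 50
  -3*X*Y ↦ -3·5·1·1 = -15
  X*Z ↦ 1·5·1·2 = 10
  2*Y**2 ↦ 2·1·1·1 = 2
  2*Y*Z ↦ 2·1·1·2 = 4
  -3*Z**2 ↦ -3·1·1·4 = -12
Sum: F(5, 1, 2) = (50) + (-15) + (10) + (2) + (4) + (-12) = 39.
Reducing mod 7: 39 ≡ 4 (mod 7).
Since F(a, b, c) ≡ 4 ≠ 0 (mod 7), P does NOT lie on the curve.


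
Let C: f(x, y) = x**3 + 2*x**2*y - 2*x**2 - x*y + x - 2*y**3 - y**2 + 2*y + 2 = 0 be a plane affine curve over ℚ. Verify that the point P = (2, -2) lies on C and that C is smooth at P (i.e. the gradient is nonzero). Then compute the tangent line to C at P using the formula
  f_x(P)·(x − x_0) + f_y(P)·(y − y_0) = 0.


Tangent line at P: -9*x - 12*y - 6 = 0.

Step 1: f(2, -2) = 0, so P lies on C.
Step 2: partial derivatives
  f_x(x, y) = 3*x**2 + 4*x*y - 4*x - y + 1, f_y(x, y) = 2*x**2 - x - 6*y**2 - 2*y + 2.
  f_x(P) = -9, f_y(P) = -12 (gradient nonzero, so P is smooth).
Step 3: tangent line at P: -9·(x − 2) + -12·(y − -2) = 0.
Expanding: -9*x - 12*y - 6 = 0.


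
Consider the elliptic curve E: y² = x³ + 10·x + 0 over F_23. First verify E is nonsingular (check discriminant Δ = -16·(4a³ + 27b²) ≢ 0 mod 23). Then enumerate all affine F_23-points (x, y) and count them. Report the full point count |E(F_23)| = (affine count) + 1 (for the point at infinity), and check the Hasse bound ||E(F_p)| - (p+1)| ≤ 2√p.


Affine points = {(0, 0), (4, 9), (4, 14), (6, 0), (12, 10), (12, 13), (13, 2), (13, 21), (14, 3), (14, 20), (15, 11), (15, 12), (16, 1), (16, 22), (17, 0), (18, 3), (18, 20), (20, 9), (20, 14), (21, 8), (21, 15), (22, 9), (22, 14)}; affine count = 23; |E(F_23)| = 24.

Discriminant check: Δ ∝ 4a³ + 27b² = 4·10³ + 27·0² = 4·1000 + 27·0 ≡ 21 (mod 23). Nonzero ⇒ E is nonsingular.
For each x ∈ F_23, compute rhs = x³ + 10·x + 0 mod 23, then count y ∈ F_23 with y² ≡ rhs.
  x = 0: rhs = 0, matching y values: 0 (1 points).
  x = 1: rhs = 11, matching y values: none (0 points).
  x = 2: rhs = 5, matching y values: none (0 points).
  x = 3: rhs = 11, matching y values: none (0 points).
  x = 4: rhs = 12, matching y values: 9, 14 (2 points).
  x = 5: rhs = 14, matching y values: none (0 points).
  x = 6: rhs = 0, matching y values: 0 (1 points).
  x = 7: rhs = 22, matching y values: none (0 points).
  x = 8: rhs = 17, matching y values: none (0 points).
  x = 9: rhs = 14, matching y values: none (0 points).
  x = 10: rhs = 19, matching y values: none (0 points).
  x = 11: rhs = 15, matching y values: none (0 points).
  x = 12: rhs = 8, matching y values: 10, 13 (2 points).
  x = 13: rhs = 4, matching y values: 2, 21 (2 points).
  x = 14: rhs = 9, matching y values: 3, 20 (2 points).
  x = 15: rhs = 6, matching y values: 11, 12 (2 points).
  x = 16: rhs = 1, matching y values: 1, 22 (2 points).
  x = 17: rhs = 0, matching y values: 0 (1 points).
  x = 18: rhs = 9, matching y values: 3, 20 (2 points).
  x = 19: rhs = 11, matching y values: none (0 points).
  x = 20: rhs = 12, matching y values: 9, 14 (2 points).
  x = 21: rhs = 18, matching y values: 8, 15 (2 points).
  x = 22: rhs = 12, matching y values: 9, 14 (2 points).
Total affine count: 23.
Full point count |E(F_23)| = 23 + 1 = 24.
Hasse bound: |24 − (23+1)| = |0| = 0 ≤ 2√23 ≈ 9.5917 ✓.


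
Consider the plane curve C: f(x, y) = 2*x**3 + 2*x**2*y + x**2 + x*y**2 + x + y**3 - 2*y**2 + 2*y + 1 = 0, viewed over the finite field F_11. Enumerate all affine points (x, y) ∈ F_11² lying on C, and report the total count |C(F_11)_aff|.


Affine F_11-points: {(1, 6), (2, 5), (3, 8), (5, 10), (7, 4), (10, 3)}; count = 6.

For each of the 121 pairs (x, y) ∈ F_11², evaluate f(x, y) mod 11. Record the zeros.
  x = 0: [0↦1, 1↦2, 2↦5, 3↦5, 4↦8, 5↦9, 6↦3, 7↦7, 8↦5, 9↦3, 10↦7]  zeros at y ∈ ∅
  x = 1: [0↦5, 1↦9, 2↦6, 3↦2, 4↦3, 5↦4, 6↦0, 7↦8, 8↦1, 9↦7, 10↦10]  zeros at y ∈ {6}
  x = 2: [0↦1, 1↦1, 2↦7, 3↦3, 4↦6, 5↦0, 6↦2, 7↦7, 8↦10, 9↦6, 10↦1]  zeros at y ∈ {5}
  x = 3: [0↦1, 1↦1, 2↦9, 3↦9, 4↦7, 5↦9, 6↦10, 7↦5, 8↦0, 9↦1, 10↦3]  zeros at y ∈ {8}
  x = 4: [0↦6, 1↦10, 2↦2, 3↦10, 4↦7, 5↦10, 6↦3, 7↦3, 8↦5, 9↦4, 10↦6]  zeros at y ∈ ∅
  x = 5: [0↦6, 1↦7, 2↦9, 3↦7, 4↦7, 5↦4, 6↦4, 7↦2, 8↦4, 9↦5, 10↦0]  zeros at y ∈ {10}
  x = 6: [0↦2, 1↦4, 2↦9, 3↦1, 4↦8, 5↦3, 6↦3, 7↦3, 8↦9, 9↦5, 10↦8]  zeros at y ∈ ∅
  x = 7: [0↦6, 1↦2, 2↦3, 3↦4, 4↦0, 5↦8, 6↦1, 7↦7, 8↦10, 9↦5, 10↦9]  zeros at y ∈ {4}
  x = 8: [0↦8, 1↦2, 2↦3, 3↦6, 4↦6, 5↦9, 6↦10, 7↦4, 8↦8, 9↦6, 10↦4]  zeros at y ∈ ∅
  x = 9: [0↦9, 1↦5, 2↦10, 3↦8, 4↦5, 5↦7, 6↦9, 7↦6, 8↦4, 9↦9, 10↦5]  zeros at y ∈ ∅
  x = 10: [0↦10, 1↦1, 2↦3, 3↦0, 4↦9, 5↦3, 6↦10, 7↦3, 8↦10, 9↦4, 10↦2]  zeros at y ∈ {3}
Collecting zeros: affine points = {(1, 6), (2, 5), (3, 8), (5, 10), (7, 4), (10, 3)}.
Total count |C(F_11)_aff| = 6.


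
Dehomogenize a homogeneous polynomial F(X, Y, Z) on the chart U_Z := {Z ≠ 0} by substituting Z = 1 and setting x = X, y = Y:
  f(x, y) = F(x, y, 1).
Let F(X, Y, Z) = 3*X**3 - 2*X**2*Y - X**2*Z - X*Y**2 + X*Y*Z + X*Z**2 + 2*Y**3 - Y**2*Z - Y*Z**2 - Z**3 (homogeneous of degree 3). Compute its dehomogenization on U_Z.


f(x, y) = 3*x**3 - 2*x**2*y - x**2 - x*y**2 + x*y + x + 2*y**3 - y**2 - y - 1

On U_Z we set Z = 1. Each monomial c·X^i·Y^j·Z^k in F becomes c·x^i·y^j·1^k = c·x^i·y^j.
Substituting Z = 1: F(X, Y, 1) = 3*x**3 - 2*x**2*y - x**2 - x*y**2 + x*y + x + 2*y**3 - y**2 - y - 1.
Note: deg(f) ≤ deg(F) = 3; strict inequality happens when F is divisible by Z (lost terms).


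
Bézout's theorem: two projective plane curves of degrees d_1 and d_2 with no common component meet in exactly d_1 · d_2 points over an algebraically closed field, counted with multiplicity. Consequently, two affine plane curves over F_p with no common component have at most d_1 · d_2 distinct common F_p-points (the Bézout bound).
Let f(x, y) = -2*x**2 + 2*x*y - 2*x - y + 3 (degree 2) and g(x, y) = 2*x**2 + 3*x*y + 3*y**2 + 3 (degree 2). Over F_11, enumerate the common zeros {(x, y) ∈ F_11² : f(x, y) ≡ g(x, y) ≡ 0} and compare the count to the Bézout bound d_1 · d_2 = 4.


Common zeros: {(1, 1), (9, 2)}; count = 2; Bézout bound = 4.

deg(f) = 2, deg(g) = 2, so Bézout bound = 4.
Scan x ∈ F_11. For each x, list the y ∈ F_11 with f(x, y) ≡ 0 and those with g(x, y) ≡ 0 (mod 11); the common zeros in that column are the intersection.
  x = 0: f ≡ 0 at y ∈ {3}; g ≡ 0 at y ∈ ∅; common: ∅.
  x = 1: f ≡ 0 at y ∈ {1}; g ≡ 0 at y ∈ {1, 9}; common: {1}.
  x = 2: f ≡ 0 at y ∈ {3}; g ≡ 0 at y ∈ {0, 9}; common: ∅.
  x = 3: f ≡ 0 at y ∈ {2}; g ≡ 0 at y ∈ {1, 7}; common: ∅.
  x = 4: f ≡ 0 at y ∈ {10}; g ≡ 0 at y ∈ ∅; common: ∅.
  x = 5: f ≡ 0 at y ∈ {10}; g ≡ 0 at y ∈ ∅; common: ∅.
  x = 6: f ≡ 0 at y ∈ ∅; g ≡ 0 at y ∈ ∅; common: ∅.
  x = 7: f ≡ 0 at y ∈ {5}; g ≡ 0 at y ∈ ∅; common: ∅.
  x = 8: f ≡ 0 at y ∈ {5}; g ≡ 0 at y ∈ {4, 10}; common: ∅.
  x = 9: f ≡ 0 at y ∈ {2}; g ≡ 0 at y ∈ {0, 2}; common: {2}.
  x = 10: f ≡ 0 at y ∈ {1}; g ≡ 0 at y ∈ {2, 10}; common: ∅.
Collecting: common zeros = {(1, 1), (9, 2)}, so the count is 2.
Comparison with the Bézout bound: 2 ≤ 4 = deg(f)·deg(g), as expected for curves with no common component (the affine F_11-count falls short of the bound because intersections may lie at infinity, over extension fields, or carry multiplicity).


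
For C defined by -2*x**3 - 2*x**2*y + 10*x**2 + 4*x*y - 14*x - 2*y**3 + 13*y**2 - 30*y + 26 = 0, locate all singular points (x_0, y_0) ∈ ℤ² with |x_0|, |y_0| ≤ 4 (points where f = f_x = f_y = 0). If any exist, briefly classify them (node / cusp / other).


Singular points: {(1, 2)}; classification: cusp.

Compute partial derivatives:
  f_x = -6*x**2 - 4*x*y + 20*x + 4*y - 14.
  f_y = -2*x**2 + 4*x - 6*y**2 + 26*y - 30.
Scan x_0 ∈ {−4, ..., 4}. For each x_0, f_y(x_0, y) is a polynomial in y; find its integer roots y ∈ {−4, ..., 4}, then test f_x and f at those candidates.
  x = -4: f_y(-4, y) = -6*y**2 + 26*y - 78; no integer root y with |y| ≤ 4.
  x = -3: f_y(-3, y) = -6*y**2 + 26*y - 60; no integer root y with |y| ≤ 4.
  x = -2: f_y(-2, y) = -6*y**2 + 26*y - 46; no integer root y with |y| ≤ 4.
  x = -1: f_y(-1, y) = -6*y**2 + 26*y - 36; no integer root y with |y| ≤ 4.
  x = 0: f_y(0, y) = -6*y**2 + 26*y - 30; no integer root y with |y| ≤ 4.
  x = 1: f_y(1, y) = -6*y**2 + 26*y - 28; vanishes at y ∈ {2}. (1, 2): f_x = 0, f = 0 — SINGULAR.
  x = 2: f_y(2, y) = -6*y**2 + 26*y - 30; no integer root y with |y| ≤ 4.
  x = 3: f_y(3, y) = -6*y**2 + 26*y - 36; no integer root y with |y| ≤ 4.
  x = 4: f_y(4, y) = -6*y**2 + 26*y - 46; no integer root y with |y| ≤ 4.
Only singular point on the grid: (1, 2).
Classify: substitute x = 1 + u, y = 2 + v and expand: f = -2*u**3 - 2*u**2*v - 2*v**3 + v**2.
No constant or linear terms (consistent with a singular point). Quadratic part: v**2. Cubic part: -2*u**3 - 2*u**2*v - 2*v**3.
The quadratic part v**2 is a perfect square, so there is a single (double) tangent line v = 0, i.e. y = 2. Restricting the cubic part to that line (v = 0) leaves -2*u**3 ≠ 0, so f is not divisible by v and the branch is v² ≈ 2*u**3 to lowest order — this is a cusp.
Classification: cusp.


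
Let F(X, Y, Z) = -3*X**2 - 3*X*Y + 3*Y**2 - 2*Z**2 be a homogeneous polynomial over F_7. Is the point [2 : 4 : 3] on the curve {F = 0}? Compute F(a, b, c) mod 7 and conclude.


F(2,4,3) ≡ 1 (mod 7); P is NOT on the curve.

Evaluate F(2, 4, 3) term-by-term (mod 7).
  -3*X**2 ↦ -3·4·1·1 = -12
  -3*X*Y ↦ -3·2·4·1 = -24
  3*Y**2 ↦ 3·1·16·1 = 48
  -2*Z**2 ↦ -2·1·1·9 = -18
Sum: F(2, 4, 3) = (-12) + (-24) + (48) + (-18) = -6.
Reducing mod 7: -6 ≡ 1 (mod 7).
Since F(a, b, c) ≡ 1 ≠ 0 (mod 7), P does NOT lie on the curve.


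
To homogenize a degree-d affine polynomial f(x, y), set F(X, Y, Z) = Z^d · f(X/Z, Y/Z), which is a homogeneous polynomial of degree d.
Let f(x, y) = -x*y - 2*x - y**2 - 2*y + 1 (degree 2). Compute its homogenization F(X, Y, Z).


F(X, Y, Z) = -X*Y - 2*X*Z - Y**2 - 2*Y*Z + Z**2

deg(f) = 2.
Substitute x = X/Z, y = Y/Z into f, then multiply by Z^2.
  monomial -1·x^1·y^1 ↦ -1·X^1·Y^1·Z^0.
  monomial -2·x^1·y^0 ↦ -2·X^1·Y^0·Z^1.
  monomial -1·x^0·y^2 ↦ -1·X^0·Y^2·Z^0.
  monomial -2·x^0·y^1 ↦ -2·X^0·Y^1·Z^1.
  monomial 1·x^0·y^0 ↦ 1·X^0·Y^0·Z^2.
Collecting: F(X, Y, Z) = -X*Y - 2*X*Z - Y**2 - 2*Y*Z + Z**2.


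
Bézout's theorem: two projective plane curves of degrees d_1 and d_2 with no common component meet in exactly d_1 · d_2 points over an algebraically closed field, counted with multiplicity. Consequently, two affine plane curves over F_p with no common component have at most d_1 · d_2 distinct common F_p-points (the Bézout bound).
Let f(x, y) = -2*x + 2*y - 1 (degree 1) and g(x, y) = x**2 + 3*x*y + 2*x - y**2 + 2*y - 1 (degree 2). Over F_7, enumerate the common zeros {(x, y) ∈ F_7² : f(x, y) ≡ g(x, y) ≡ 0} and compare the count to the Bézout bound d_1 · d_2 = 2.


Common zeros: {(3, 0), (6, 3)}; count = 2; Bézout bound = 2.

deg(f) = 1, deg(g) = 2, so Bézout bound = 2.
Scan x ∈ F_7. For each x, list the y ∈ F_7 with f(x, y) ≡ 0 and those with g(x, y) ≡ 0 (mod 7); the common zeros in that column are the intersection.
  x = 0: f ≡ 0 at y ∈ {4}; g ≡ 0 at y ∈ {1}; common: ∅.
  x = 1: f ≡ 0 at y ∈ {5}; g ≡ 0 at y ∈ ∅; common: ∅.
  x = 2: f ≡ 0 at y ∈ {6}; g ≡ 0 at y ∈ {0, 1}; common: ∅.
  x = 3: f ≡ 0 at y ∈ {0}; g ≡ 0 at y ∈ {0, 4}; common: {0}.
  x = 4: f ≡ 0 at y ∈ {1}; g ≡ 0 at y ∈ {3, 4}; common: ∅.
  x = 5: f ≡ 0 at y ∈ {2}; g ≡ 0 at y ∈ ∅; common: ∅.
  x = 6: f ≡ 0 at y ∈ {3}; g ≡ 0 at y ∈ {3}; common: {3}.
Collecting: common zeros = {(3, 0), (6, 3)}, so the count is 2.
Comparison with the Bézout bound: 2 ≤ 2 = deg(f)·deg(g), as expected for curves with no common component (the bound is attained).


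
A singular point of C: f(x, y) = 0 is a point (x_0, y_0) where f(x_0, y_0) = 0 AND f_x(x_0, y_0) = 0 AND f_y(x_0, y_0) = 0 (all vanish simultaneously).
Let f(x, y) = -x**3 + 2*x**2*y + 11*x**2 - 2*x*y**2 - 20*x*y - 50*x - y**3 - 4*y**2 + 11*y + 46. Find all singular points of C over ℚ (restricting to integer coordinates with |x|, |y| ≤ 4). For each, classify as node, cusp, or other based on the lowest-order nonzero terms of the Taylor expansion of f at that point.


Singular points: {(2, -3)}; classification: node.

Compute partial derivatives:
  f_x = -3*x**2 + 4*x*y + 22*x - 2*y**2 - 20*y - 50.
  f_y = 2*x**2 - 4*x*y - 20*x - 3*y**2 - 8*y + 11.
Scan x_0 ∈ {−4, ..., 4}. For each x_0, f_y(x_0, y) is a polynomial in y; find its integer roots y ∈ {−4, ..., 4}, then test f_x and f at those candidates.
  x = -4: f_y(-4, y) = -3*y**2 + 8*y + 123; no integer root y with |y| ≤ 4.
  x = -3: f_y(-3, y) = -3*y**2 + 4*y + 89; no integer root y with |y| ≤ 4.
  x = -2: f_y(-2, y) = 59 - 3*y**2; no integer root y with |y| ≤ 4.
  x = -1: f_y(-1, y) = -3*y**2 - 4*y + 33; no integer root y with |y| ≤ 4.
  x = 0: f_y(0, y) = -3*y**2 - 8*y + 11; vanishes at y ∈ {1}. (0, 1): f_x = -72 ≠ 0.
  x = 1: f_y(1, y) = -3*y**2 - 12*y - 7; no integer root y with |y| ≤ 4.
  x = 2: f_y(2, y) = -3*y**2 - 16*y - 21; vanishes at y ∈ {-3}. (2, -3): f_x = 0, f = 0 — SINGULAR.
  x = 3: f_y(3, y) = -3*y**2 - 20*y - 31; no integer root y with |y| ≤ 4.
  x = 4: f_y(4, y) = -3*y**2 - 24*y - 37; no integer root y with |y| ≤ 4.
Only singular point on the grid: (2, -3).
Classify: substitute x = 2 + u, y = -3 + v and expand: f = -u**3 + 2*u**2*v - u**2 - 2*u*v**2 - v**3 + v**2.
No constant or linear terms (consistent with a singular point). Quadratic part: -u**2 + v**2. Cubic part: -u**3 + 2*u**2*v - 2*u*v**2 - v**3.
The quadratic part v**2 - u**2 = (v − u)(v + u) splits into two distinct linear factors, so there are two distinct tangent lines y − -3 = ±(x − 2) — this is a node (ordinary double point).
Classification: node.


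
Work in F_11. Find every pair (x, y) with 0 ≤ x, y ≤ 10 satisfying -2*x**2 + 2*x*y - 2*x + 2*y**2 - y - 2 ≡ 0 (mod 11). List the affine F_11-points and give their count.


Affine F_11-points: {(1, 7), (1, 9), (2, 2), (4, 1), (5, 5), (5, 7), (7, 1), (7, 9), (10, 2), (10, 5)}; count = 10.

For each of the 121 pairs (x, y) ∈ F_11², evaluate f(x, y) mod 11. Record the zeros.
  x = 0: [0↦9, 1↦10, 2↦4, 3↦2, 4↦4, 5↦10, 6↦9, 7↦1, 8↦8, 9↦8, 10↦1]  zeros at y ∈ ∅
  x = 1: [0↦5, 1↦8, 2↦4, 3↦4, 4↦8, 5↦5, 6↦6, 7↦0, 8↦9, 9↦0, 10↦6]  zeros at y ∈ {7, 9}
  x = 2: [0↦8, 1↦2, 2↦0, 3↦2, 4↦8, 5↦7, 6↦10, 7↦6, 8↦6, 9↦10, 10↦7]  zeros at y ∈ {2}
  x = 3: [0↦7, 1↦3, 2↦3, 3↦7, 4↦4, 5↦5, 6↦10, 7↦8, 8↦10, 9↦5, 10↦4]  zeros at y ∈ ∅
  x = 4: [0↦2, 1↦0, 2↦2, 3↦8, 4↦7, 5↦10, 6↦6, 7↦6, 8↦10, 9↦7, 10↦8]  zeros at y ∈ {1}
  x = 5: [0↦4, 1↦4, 2↦8, 3↦5, 4↦6, 5↦0, 6↦9, 7↦0, 8↦6, 9↦5, 10↦8]  zeros at y ∈ {5, 7}
  x = 6: [0↦2, 1↦4, 2↦10, 3↦9, 4↦1, 5↦8, 6↦8, 7↦1, 8↦9, 9↦10, 10↦4]  zeros at y ∈ ∅
  x = 7: [0↦7, 1↦0, 2↦8, 3↦9, 4↦3, 5↦1, 6↦3, 7↦9, 8↦8, 9↦0, 10↦7]  zeros at y ∈ {1, 9}
  x = 8: [0↦8, 1↦3, 2↦2, 3↦5, 4↦1, 5↦1, 6↦5, 7↦2, 8↦3, 9↦8, 10↦6]  zeros at y ∈ ∅
  x = 9: [0↦5, 1↦2, 2↦3, 3↦8, 4↦6, 5↦8, 6↦3, 7↦2, 8↦5, 9↦1, 10↦1]  zeros at y ∈ ∅
  x = 10: [0↦9, 1↦8, 2↦0, 3↦7, 4↦7, 5↦0, 6↦8, 7↦9, 8↦3, 9↦1, 10↦3]  zeros at y ∈ {2, 5}
Collecting zeros: affine points = {(1, 7), (1, 9), (2, 2), (4, 1), (5, 5), (5, 7), (7, 1), (7, 9), (10, 2), (10, 5)}.
Total count |C(F_11)_aff| = 10.


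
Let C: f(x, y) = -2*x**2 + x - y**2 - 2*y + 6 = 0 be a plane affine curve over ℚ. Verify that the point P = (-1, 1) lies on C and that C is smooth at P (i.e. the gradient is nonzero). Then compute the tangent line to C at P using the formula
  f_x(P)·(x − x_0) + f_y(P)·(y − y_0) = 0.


Tangent line at P: 5*x - 4*y + 9 = 0.

Step 1: f(-1, 1) = 0, so P lies on C.
Step 2: partial derivatives
  f_x(x, y) = 1 - 4*x, f_y(x, y) = -2*y - 2.
  f_x(P) = 5, f_y(P) = -4 (gradient nonzero, so P is smooth).
Step 3: tangent line at P: 5·(x − -1) + -4·(y − 1) = 0.
Expanding: 5*x - 4*y + 9 = 0.


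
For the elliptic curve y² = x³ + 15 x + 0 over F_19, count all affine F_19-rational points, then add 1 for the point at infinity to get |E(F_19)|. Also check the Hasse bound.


Affine points = {(0, 0), (1, 4), (1, 15), (2, 0), (7, 7), (7, 12), (8, 9), (8, 10), (9, 3), (9, 16), (13, 6), (13, 13), (14, 3), (14, 16), (15, 3), (15, 16), (16, 2), (16, 17), (17, 0)}; affine count = 19; |E(F_19)| = 20.

Discriminant check: Δ ∝ 4a³ + 27b² = 4·15³ + 27·0² = 4·3375 + 27·0 ≡ 10 (mod 19). Nonzero ⇒ E is nonsingular.
For each x ∈ F_19, compute rhs = x³ + 15·x + 0 mod 19, then count y ∈ F_19 with y² ≡ rhs.
  x = 0: rhs = 0, matching y values: 0 (1 points).
  x = 1: rhs = 16, matching y values: 4, 15 (2 points).
  x = 2: rhs = 0, matching y values: 0 (1 points).
  x = 3: rhs = 15, matching y values: none (0 points).
  x = 4: rhs = 10, matching y values: none (0 points).
  x = 5: rhs = 10, matching y values: none (0 points).
  x = 6: rhs = 2, matching y values: none (0 points).
  x = 7: rhs = 11, matching y values: 7, 12 (2 points).
  x = 8: rhs = 5, matching y values: 9, 10 (2 points).
  x = 9: rhs = 9, matching y values: 3, 16 (2 points).
  x = 10: rhs = 10, matching y values: none (0 points).
  x = 11: rhs = 14, matching y values: none (0 points).
  x = 12: rhs = 8, matching y values: none (0 points).
  x = 13: rhs = 17, matching y values: 6, 13 (2 points).
  x = 14: rhs = 9, matching y values: 3, 16 (2 points).
  x = 15: rhs = 9, matching y values: 3, 16 (2 points).
  x = 16: rhs = 4, matching y values: 2, 17 (2 points).
  x = 17: rhs = 0, matching y values: 0 (1 points).
  x = 18: rhs = 3, matching y values: none (0 points).
Total affine count: 19.
Full point count |E(F_19)| = 19 + 1 = 20.
Hasse bound: |20 − (19+1)| = |0| = 0 ≤ 2√19 ≈ 8.7178 ✓.


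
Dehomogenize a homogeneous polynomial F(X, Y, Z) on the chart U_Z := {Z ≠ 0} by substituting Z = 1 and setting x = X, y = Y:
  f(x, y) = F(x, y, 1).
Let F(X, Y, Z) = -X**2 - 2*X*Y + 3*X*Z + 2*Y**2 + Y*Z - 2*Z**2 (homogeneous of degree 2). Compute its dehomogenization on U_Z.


f(x, y) = -x**2 - 2*x*y + 3*x + 2*y**2 + y - 2

On U_Z we set Z = 1. Each monomial c·X^i·Y^j·Z^k in F becomes c·x^i·y^j·1^k = c·x^i·y^j.
Substituting Z = 1: F(X, Y, 1) = -x**2 - 2*x*y + 3*x + 2*y**2 + y - 2.
Note: deg(f) ≤ deg(F) = 2; strict inequality happens when F is divisible by Z (lost terms).


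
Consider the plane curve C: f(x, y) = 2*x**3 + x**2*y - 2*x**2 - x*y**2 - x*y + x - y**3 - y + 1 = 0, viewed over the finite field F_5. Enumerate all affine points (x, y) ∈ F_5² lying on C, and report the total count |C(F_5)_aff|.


Affine F_5-points: {(3, 0), (3, 2)}; count = 2.

For each of the 25 pairs (x, y) ∈ F_5², evaluate f(x, y) mod 5. Record the zeros.
  x = 0: [0↦1, 1↦4, 2↦1, 3↦1, 4↦3]  zeros at y ∈ ∅
  x = 1: [0↦2, 1↦4, 2↦3, 3↦3, 4↦3]  zeros at y ∈ ∅
  x = 2: [0↦1, 1↦4, 2↦2, 3↦4, 4↦4]  zeros at y ∈ ∅
  x = 3: [0↦0, 1↦1, 2↦0, 3↦1, 4↦3]  zeros at y ∈ {0, 2}
  x = 4: [0↦1, 1↦2, 2↦4, 3↦1, 4↦2]  zeros at y ∈ ∅
Collecting zeros: affine points = {(3, 0), (3, 2)}.
Total count |C(F_5)_aff| = 2.


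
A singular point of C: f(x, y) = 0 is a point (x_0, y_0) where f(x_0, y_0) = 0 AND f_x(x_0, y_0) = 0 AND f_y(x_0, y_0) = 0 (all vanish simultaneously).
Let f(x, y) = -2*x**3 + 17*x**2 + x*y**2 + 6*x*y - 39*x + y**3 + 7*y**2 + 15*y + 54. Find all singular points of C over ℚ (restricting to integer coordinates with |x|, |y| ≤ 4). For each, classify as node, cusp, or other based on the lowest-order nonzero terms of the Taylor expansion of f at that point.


Singular points: {(3, -3)}; classification: node.

Compute partial derivatives:
  f_x = -6*x**2 + 34*x + y**2 + 6*y - 39.
  f_y = 2*x*y + 6*x + 3*y**2 + 14*y + 15.
Scan x_0 ∈ {−4, ..., 4}. For each x_0, f_y(x_0, y) is a polynomial in y; find its integer roots y ∈ {−4, ..., 4}, then test f_x and f at those candidates.
  x = -4: f_y(-4, y) = 3*y**2 + 6*y - 9; vanishes at y ∈ {-3, 1}. (-4, -3): f_x = -280 ≠ 0; (-4, 1): f_x = -264 ≠ 0.
  x = -3: f_y(-3, y) = 3*y**2 + 8*y - 3; vanishes at y ∈ {-3}. (-3, -3): f_x = -204 ≠ 0.
  x = -2: f_y(-2, y) = 3*y**2 + 10*y + 3; vanishes at y ∈ {-3}. (-2, -3): f_x = -140 ≠ 0.
  x = -1: f_y(-1, y) = 3*y**2 + 12*y + 9; vanishes at y ∈ {-3, -1}. (-1, -3): f_x = -88 ≠ 0; (-1, -1): f_x = -84 ≠ 0.
  x = 0: f_y(0, y) = 3*y**2 + 14*y + 15; vanishes at y ∈ {-3}. (0, -3): f_x = -48 ≠ 0.
  x = 1: f_y(1, y) = 3*y**2 + 16*y + 21; vanishes at y ∈ {-3}. (1, -3): f_x = -20 ≠ 0.
  x = 2: f_y(2, y) = 3*y**2 + 18*y + 27; vanishes at y ∈ {-3}. (2, -3): f_x = -4 ≠ 0.
  x = 3: f_y(3, y) = 3*y**2 + 20*y + 33; vanishes at y ∈ {-3}. (3, -3): f_x = 0, f = 0 — SINGULAR.
  x = 4: f_y(4, y) = 3*y**2 + 22*y + 39; vanishes at y ∈ {-3}. (4, -3): f_x = -8 ≠ 0.
Only singular point on the grid: (3, -3).
Classify: substitute x = 3 + u, y = -3 + v and expand: f = -2*u**3 - u**2 + u*v**2 + v**3 + v**2.
No constant or linear terms (consistent with a singular point). Quadratic part: -u**2 + v**2. Cubic part: -2*u**3 + u*v**2 + v**3.
The quadratic part v**2 - u**2 = (v − u)(v + u) splits into two distinct linear factors, so there are two distinct tangent lines y − -3 = ±(x − 3) — this is a node (ordinary double point).
Classification: node.


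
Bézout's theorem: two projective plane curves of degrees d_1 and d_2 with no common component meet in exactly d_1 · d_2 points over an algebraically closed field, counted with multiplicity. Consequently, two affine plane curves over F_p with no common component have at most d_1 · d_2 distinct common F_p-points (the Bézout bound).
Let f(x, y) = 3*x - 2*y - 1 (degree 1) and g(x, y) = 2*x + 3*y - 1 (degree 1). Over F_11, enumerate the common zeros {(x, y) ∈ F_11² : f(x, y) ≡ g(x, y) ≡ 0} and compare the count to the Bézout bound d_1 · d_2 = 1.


Common zeros: {(8, 6)}; count = 1; Bézout bound = 1.

deg(f) = 1, deg(g) = 1, so Bézout bound = 1.
Scan x ∈ F_11. For each x, list the y ∈ F_11 with f(x, y) ≡ 0 and those with g(x, y) ≡ 0 (mod 11); the common zeros in that column are the intersection.
  x = 0: f ≡ 0 at y ∈ {5}; g ≡ 0 at y ∈ {4}; common: ∅.
  x = 1: f ≡ 0 at y ∈ {1}; g ≡ 0 at y ∈ {7}; common: ∅.
  x = 2: f ≡ 0 at y ∈ {8}; g ≡ 0 at y ∈ {10}; common: ∅.
  x = 3: f ≡ 0 at y ∈ {4}; g ≡ 0 at y ∈ {2}; common: ∅.
  x = 4: f ≡ 0 at y ∈ {0}; g ≡ 0 at y ∈ {5}; common: ∅.
  x = 5: f ≡ 0 at y ∈ {7}; g ≡ 0 at y ∈ {8}; common: ∅.
  x = 6: f ≡ 0 at y ∈ {3}; g ≡ 0 at y ∈ {0}; common: ∅.
  x = 7: f ≡ 0 at y ∈ {10}; g ≡ 0 at y ∈ {3}; common: ∅.
  x = 8: f ≡ 0 at y ∈ {6}; g ≡ 0 at y ∈ {6}; common: {6}.
  x = 9: f ≡ 0 at y ∈ {2}; g ≡ 0 at y ∈ {9}; common: ∅.
  x = 10: f ≡ 0 at y ∈ {9}; g ≡ 0 at y ∈ {1}; common: ∅.
Collecting: common zeros = {(8, 6)}, so the count is 1.
Comparison with the Bézout bound: 1 ≤ 1 = deg(f)·deg(g), as expected for curves with no common component (the bound is attained).


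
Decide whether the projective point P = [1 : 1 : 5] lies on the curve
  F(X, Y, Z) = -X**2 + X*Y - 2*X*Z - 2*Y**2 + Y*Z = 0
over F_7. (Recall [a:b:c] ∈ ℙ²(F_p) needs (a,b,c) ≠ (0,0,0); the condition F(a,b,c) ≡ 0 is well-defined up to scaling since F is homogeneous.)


F(1,1,5) ≡ 0 (mod 7); P is on the curve.

Evaluate F(1, 1, 5) term-by-term (mod 7).
  -X**2 ↦ -1·1·1·1 = -1
  X*Y ↦ 1·1·1·1 = 1
  -2*X*Z ↦ -2·1·1·5 = -10
  -2*Y**2 ↦ -2·1·1·1 = -2
  Y*Z ↦ 1·1·1·5 = 5
Sum: F(1, 1, 5) = (-1) + (1) + (-10) + (-2) + (5) = -7.
Reducing mod 7: -7 ≡ 0 (mod 7).
Since F(a, b, c) ≡ 0 (mod 7), P lies on the curve.


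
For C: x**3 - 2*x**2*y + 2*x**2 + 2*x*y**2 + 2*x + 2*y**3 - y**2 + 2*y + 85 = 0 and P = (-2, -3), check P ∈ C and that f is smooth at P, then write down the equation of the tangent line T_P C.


Tangent line at P: 78*y + 234 = 0.

Step 1: f(-2, -3) = 0, so P lies on C.
Step 2: partial derivatives
  f_x(x, y) = 3*x**2 - 4*x*y + 4*x + 2*y**2 + 2, f_y(x, y) = -2*x**2 + 4*x*y + 6*y**2 - 2*y + 2.
  f_x(P) = 0, f_y(P) = 78 (gradient nonzero, so P is smooth).
Step 3: tangent line at P: 0·(x − -2) + 78·(y − -3) = 0.
Expanding: 78*y + 234 = 0.


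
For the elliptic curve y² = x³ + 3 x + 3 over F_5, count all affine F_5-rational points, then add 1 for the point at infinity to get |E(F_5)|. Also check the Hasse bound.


Affine points = {(3, 2), (3, 3), (4, 2), (4, 3)}; affine count = 4; |E(F_5)| = 5.

Discriminant check: Δ ∝ 4a³ + 27b² = 4·3³ + 27·3² = 4·27 + 27·9 ≡ 1 (mod 5). Nonzero ⇒ E is nonsingular.
For each x ∈ F_5, compute rhs = x³ + 3·x + 3 mod 5, then count y ∈ F_5 with y² ≡ rhs.
  x = 0: rhs = 3, matching y values: none (0 points).
  x = 1: rhs = 2, matching y values: none (0 points).
  x = 2: rhs = 2, matching y values: none (0 points).
  x = 3: rhs = 4, matching y values: 2, 3 (2 points).
  x = 4: rhs = 4, matching y values: 2, 3 (2 points).
Total affine count: 4.
Full point count |E(F_5)| = 4 + 1 = 5.
Hasse bound: |5 − (5+1)| = |-1| = 1 ≤ 2√5 ≈ 4.4721 ✓.


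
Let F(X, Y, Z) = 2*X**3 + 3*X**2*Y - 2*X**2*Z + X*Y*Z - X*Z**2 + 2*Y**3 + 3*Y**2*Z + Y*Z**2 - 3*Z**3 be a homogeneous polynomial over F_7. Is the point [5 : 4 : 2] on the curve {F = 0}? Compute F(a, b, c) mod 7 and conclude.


F(5,4,2) ≡ 0 (mod 7); P is on the curve.

Evaluate F(5, 4, 2) term-by-term (mod 7).
  2*X**3 ↦ 2·125·1·1 = 250
  3*X**2*Y ↦ 3·25·4·1 = 300
  -2*X**2*Z ↦ -2·25·1·2 = -100
  X*Y*Z ↦ 1·5·4·2 = 40
  -X*Z**2 ↦ -1·5·1·4 = -20
  2*Y**3 ↦ 2·1·64·1 = 128
  3*Y**2*Z ↦ 3·1·16·2 = 96
  Y*Z**2 ↦ 1·1·4·4 = 16
  -3*Z**3 ↦ -3·1·1·8 = -24
Sum: F(5, 4, 2) = (250) + (300) + (-100) + (40) + (-20) + (128) + (96) + (16) + (-24) = 686.
Reducing mod 7: 686 ≡ 0 (mod 7).
Since F(a, b, c) ≡ 0 (mod 7), P lies on the curve.


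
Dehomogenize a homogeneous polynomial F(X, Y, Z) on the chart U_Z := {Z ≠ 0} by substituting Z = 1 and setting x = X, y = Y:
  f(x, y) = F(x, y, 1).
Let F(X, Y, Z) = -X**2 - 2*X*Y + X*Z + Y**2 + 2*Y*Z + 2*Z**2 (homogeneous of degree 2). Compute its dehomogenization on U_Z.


f(x, y) = -x**2 - 2*x*y + x + y**2 + 2*y + 2

On U_Z we set Z = 1. Each monomial c·X^i·Y^j·Z^k in F becomes c·x^i·y^j·1^k = c·x^i·y^j.
Substituting Z = 1: F(X, Y, 1) = -x**2 - 2*x*y + x + y**2 + 2*y + 2.
Note: deg(f) ≤ deg(F) = 2; strict inequality happens when F is divisible by Z (lost terms).


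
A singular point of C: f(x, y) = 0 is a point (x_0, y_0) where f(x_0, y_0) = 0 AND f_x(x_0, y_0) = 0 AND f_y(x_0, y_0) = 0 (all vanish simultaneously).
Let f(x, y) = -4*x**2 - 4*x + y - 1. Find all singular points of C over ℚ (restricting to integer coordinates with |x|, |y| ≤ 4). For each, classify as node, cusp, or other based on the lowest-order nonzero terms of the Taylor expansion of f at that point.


No singular points in the scanned grid; C is smooth there.

Compute partial derivatives:
  f_x = -8*x - 4.
  f_y = 1.
f_y = 1 is a nonzero constant, so f_y never vanishes: no point (x, y) can satisfy f = f_x = f_y = 0. In particular no (x, y) ∈ {−4, ..., 4}² is singular; the curve is smooth.


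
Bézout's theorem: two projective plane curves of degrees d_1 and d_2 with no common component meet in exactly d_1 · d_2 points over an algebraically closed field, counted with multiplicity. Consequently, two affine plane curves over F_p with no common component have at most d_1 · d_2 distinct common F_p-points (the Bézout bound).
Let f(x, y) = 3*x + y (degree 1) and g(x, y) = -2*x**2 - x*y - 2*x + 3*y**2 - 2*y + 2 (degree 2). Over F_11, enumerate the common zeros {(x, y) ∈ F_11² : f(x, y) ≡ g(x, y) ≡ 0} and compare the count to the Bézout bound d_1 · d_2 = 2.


Common zeros: {(6, 4), (8, 9)}; count = 2; Bézout bound = 2.

deg(f) = 1, deg(g) = 2, so Bézout bound = 2.
Scan x ∈ F_11. For each x, list the y ∈ F_11 with f(x, y) ≡ 0 and those with g(x, y) ≡ 0 (mod 11); the common zeros in that column are the intersection.
  x = 0: f ≡ 0 at y ∈ {0}; g ≡ 0 at y ∈ ∅; common: ∅.
  x = 1: f ≡ 0 at y ∈ {8}; g ≡ 0 at y ∈ {6}; common: ∅.
  x = 2: f ≡ 0 at y ∈ {5}; g ≡ 0 at y ∈ {1, 4}; common: ∅.
  x = 3: f ≡ 0 at y ∈ {2}; g ≡ 0 at y ∈ {0, 9}; common: ∅.
  x = 4: f ≡ 0 at y ∈ {10}; g ≡ 0 at y ∈ ∅; common: ∅.
  x = 5: f ≡ 0 at y ∈ {7}; g ≡ 0 at y ∈ ∅; common: ∅.
  x = 6: f ≡ 0 at y ∈ {4}; g ≡ 0 at y ∈ {4, 6}; common: {4}.
  x = 7: f ≡ 0 at y ∈ {1}; g ≡ 0 at y ∈ {0, 3}; common: ∅.
  x = 8: f ≡ 0 at y ∈ {9}; g ≡ 0 at y ∈ {9}; common: {9}.
  x = 9: f ≡ 0 at y ∈ {6}; g ≡ 0 at y ∈ ∅; common: ∅.
  x = 10: f ≡ 0 at y ∈ {3}; g ≡ 0 at y ∈ ∅; common: ∅.
Collecting: common zeros = {(6, 4), (8, 9)}, so the count is 2.
Comparison with the Bézout bound: 2 ≤ 2 = deg(f)·deg(g), as expected for curves with no common component (the bound is attained).
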